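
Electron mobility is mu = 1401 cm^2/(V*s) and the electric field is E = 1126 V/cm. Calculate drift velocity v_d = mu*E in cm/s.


Step 1: v_d = mu * E
Step 2: v_d = 1401 * 1126 = 1577526
Step 3: v_d = 1.58e+06 cm/s

1.58e+06


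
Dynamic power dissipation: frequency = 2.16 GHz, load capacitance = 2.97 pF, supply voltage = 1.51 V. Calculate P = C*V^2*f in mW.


Step 1: V^2 = 1.51^2 = 2.2801 V^2
Step 2: P = C*V^2*f = 2.97e-12 F * 2.2801 * 2.16e9 Hz
Step 3: P = 1.462729752e-02 W
Step 4: P = 14.627 mW

14.627


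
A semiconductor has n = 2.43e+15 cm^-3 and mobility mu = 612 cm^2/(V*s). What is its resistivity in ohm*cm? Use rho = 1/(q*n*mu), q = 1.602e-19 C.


Step 1: sigma = q * n * mu = 1.602e-19 * 2.43e+15 * 612 = 2.38243e-01 S/cm
Step 2: rho = 1 / sigma = 1 / 2.38243e-01 = 4.197 ohm*cm

4.197


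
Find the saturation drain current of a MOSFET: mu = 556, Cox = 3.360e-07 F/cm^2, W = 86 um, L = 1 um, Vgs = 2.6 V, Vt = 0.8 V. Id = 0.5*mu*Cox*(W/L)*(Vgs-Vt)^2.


Step 1: Overdrive voltage Vov = Vgs - Vt = 2.6 - 0.8 = 1.8 V
Step 2: W/L = 86/1 = 86
Step 3: Id = 0.5 * 556 * 3.360e-07 * 86 * 1.8^2
Step 4: Id = 2.60e-02 A

2.60e-02


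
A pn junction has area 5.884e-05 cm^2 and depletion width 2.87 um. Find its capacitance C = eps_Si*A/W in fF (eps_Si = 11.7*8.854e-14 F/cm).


Step 1: eps_Si = 11.7 * 8.854e-14 = 1.035918e-12 F/cm
Step 2: W in cm = 2.87 * 1e-4 = 2.87e-04 cm
Step 3: C = 1.035918e-12 * 5.884e-05 / 2.87e-04 = 2.123812e-13 F
Step 4: C = 212.38 fF

212.38


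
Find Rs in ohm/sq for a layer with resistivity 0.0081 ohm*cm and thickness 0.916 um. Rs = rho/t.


Step 1: Convert thickness to cm: t = 0.916 um = 9.1600e-05 cm
Step 2: Rs = rho / t = 0.0081 / 9.1600e-05
Step 3: Rs = 88.4 ohm/sq

88.4


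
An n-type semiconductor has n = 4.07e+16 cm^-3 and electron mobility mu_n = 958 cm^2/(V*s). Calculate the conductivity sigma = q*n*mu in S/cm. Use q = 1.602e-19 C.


Step 1: sigma = q * n * mu
Step 2: sigma = 1.602e-19 * 4.07e+16 * 958
Step 3: sigma = 6.246e+00 S/cm

6.246e+00


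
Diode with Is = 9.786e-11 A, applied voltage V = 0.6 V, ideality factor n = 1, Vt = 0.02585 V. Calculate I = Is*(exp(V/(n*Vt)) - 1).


Step 1: V/(n*Vt) = 0.6/(1*0.02585) = 23.2108
Step 2: exp(23.2108) = 1.2032e+10
Step 3: I = 9.786e-11 * (1.2032e+10 - 1) = 1.18e+00 A

1.18e+00


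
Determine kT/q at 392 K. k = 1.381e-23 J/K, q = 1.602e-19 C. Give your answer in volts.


Step 1: kT = 1.381e-23 * 392 = 5.41352e-21 J
Step 2: Vt = kT/q = 5.41352e-21 / 1.602e-19
Step 3: Vt = 0.03379 V

0.03379


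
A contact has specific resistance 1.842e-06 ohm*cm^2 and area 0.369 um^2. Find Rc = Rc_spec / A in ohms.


Step 1: Convert area to cm^2: 0.369 um^2 = 3.6900e-09 cm^2
Step 2: Rc = Rc_spec / A = 1.842e-06 / 3.6900e-09
Step 3: Rc = 4.99e+02 ohms

4.99e+02


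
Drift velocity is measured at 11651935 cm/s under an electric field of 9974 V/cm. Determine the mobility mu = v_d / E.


Step 1: mu = v_d / E
Step 2: mu = 11651935 / 9974
Step 3: mu = 1168.23 cm^2/(V*s)

1168.23


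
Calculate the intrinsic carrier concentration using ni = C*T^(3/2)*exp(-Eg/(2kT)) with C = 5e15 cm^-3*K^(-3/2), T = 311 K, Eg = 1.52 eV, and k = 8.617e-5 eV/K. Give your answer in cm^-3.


Step 1: Compute kT = 8.617e-5 * 311 = 0.02679887 eV
Step 2: Exponent = -Eg/(2kT) = -1.52/(2*0.02679887) = -28.35940
Step 3: T^(3/2) = 311^1.5 = 5484.54
Step 4: ni = 5e15 * 5484.54 * exp(-28.35940) = 1.32e+07 cm^-3

1.32e+07


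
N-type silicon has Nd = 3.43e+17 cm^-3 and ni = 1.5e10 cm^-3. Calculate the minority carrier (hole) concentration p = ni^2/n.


Step 1: Since Nd >> ni, n ≈ Nd = 3.43e+17 cm^-3
Step 2: p = ni^2 / n = (1.5e10)^2 / 3.43e+17
Step 3: p = 2.25e20 / 3.43e+17 = 6.56e+02 cm^-3

6.56e+02


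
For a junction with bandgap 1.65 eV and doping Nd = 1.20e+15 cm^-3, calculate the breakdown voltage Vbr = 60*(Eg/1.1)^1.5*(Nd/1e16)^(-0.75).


Step 1: Eg/1.1 = 1.65/1.1 = 1.500000
Step 2: (Eg/1.1)^1.5 = 1.500000^1.5 = 1.837117
Step 3: (Nd/1e16)^(-0.75) = (0.12)^(-0.75) = 4.904718
Step 4: Vbr = 60 * 1.837117 * 4.904718 = 540.6 V

540.6


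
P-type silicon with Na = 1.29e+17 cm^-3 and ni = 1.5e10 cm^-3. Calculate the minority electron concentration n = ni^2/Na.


Step 1: Majority hole concentration p ≈ Na = 1.29e+17 cm^-3
Step 2: n = ni^2 / Na = (1.5e10)^2 / 1.29e+17
Step 3: n = 1.74e+03 cm^-3

1.74e+03


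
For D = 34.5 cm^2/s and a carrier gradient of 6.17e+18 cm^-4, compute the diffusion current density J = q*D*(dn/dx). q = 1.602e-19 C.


Step 1: J = q * D * (dn/dx)
Step 2: J = 1.602e-19 * 34.5 * 6.17e+18
Step 3: J = 3.41e+01 A/cm^2

3.41e+01


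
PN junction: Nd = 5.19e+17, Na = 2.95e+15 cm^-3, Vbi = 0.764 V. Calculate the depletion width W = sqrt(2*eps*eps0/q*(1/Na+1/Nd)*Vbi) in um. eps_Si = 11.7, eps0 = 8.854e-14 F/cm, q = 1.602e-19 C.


Step 1: 1/Na + 1/Nd = 1/2.95e+15 + 1/5.19e+17 = 3.40910e-16
Step 2: 2*eps*eps0/q = 2*11.7*8.854e-14/1.602e-19 = 1.293281e+07
Step 3: W^2 = 1.293281e+07 * 3.40910e-16 * 0.764 = 3.36842e-09
Step 4: W = sqrt(3.36842e-09) = 5.804e-05 cm = 0.5804 um

0.5804


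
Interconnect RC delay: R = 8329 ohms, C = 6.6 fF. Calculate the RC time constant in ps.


Step 1: tau = R * C
Step 2: tau = 8329 * 6.6 fF = 8329 * 6.6e-15 F
Step 3: tau = 5.49714e-11 s = 54.9714 ps

54.9714


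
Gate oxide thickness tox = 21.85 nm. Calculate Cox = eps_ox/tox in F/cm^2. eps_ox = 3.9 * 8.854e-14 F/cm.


Step 1: eps_ox = 3.9 * 8.854e-14 = 3.45306e-13 F/cm
Step 2: tox in cm = 21.85 nm * 1e-7 = 2.1850e-06 cm
Step 3: Cox = 3.45306e-13 / 2.1850e-06 = 1.58e-07 F/cm^2

1.58e-07


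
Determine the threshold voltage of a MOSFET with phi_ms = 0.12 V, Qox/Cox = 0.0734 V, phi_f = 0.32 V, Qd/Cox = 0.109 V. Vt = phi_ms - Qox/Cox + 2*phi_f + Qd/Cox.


Step 1: Vt = phi_ms - Qox/Cox + 2*phi_f + Qd/Cox
Step 2: Vt = 0.12 - 0.0734 + 2*0.32 + 0.109
Step 3: Vt = 0.12 - 0.0734 + 0.64 + 0.109
Step 4: Vt = 0.7956 V

0.7956


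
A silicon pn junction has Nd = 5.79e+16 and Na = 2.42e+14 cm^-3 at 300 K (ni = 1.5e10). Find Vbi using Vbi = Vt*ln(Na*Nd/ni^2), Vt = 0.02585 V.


Step 1: Compute Na*Nd/ni^2 = 2.42e+14 * 5.79e+16 / (1.5e10)^2 = 6.2275e+10
Step 2: ln(6.2275e+10) = 24.8548
Step 3: Vbi = 0.02585 * 24.8548 = 0.642 V

0.642


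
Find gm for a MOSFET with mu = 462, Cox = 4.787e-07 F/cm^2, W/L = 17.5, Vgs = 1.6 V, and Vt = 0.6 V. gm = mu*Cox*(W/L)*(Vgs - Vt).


Step 1: Vov = Vgs - Vt = 1.6 - 0.6 = 1.0 V
Step 2: gm = mu * Cox * (W/L) * Vov
Step 3: gm = 462 * 4.787e-07 * 17.5 * 1.0 = 3.87e-03 S

3.87e-03


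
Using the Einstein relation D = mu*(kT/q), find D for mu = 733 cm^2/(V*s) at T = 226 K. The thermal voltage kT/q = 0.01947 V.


Step 1: D = mu * (kT/q)
Step 2: D = 733 * 0.01947
Step 3: D = 14.27 cm^2/s

14.27


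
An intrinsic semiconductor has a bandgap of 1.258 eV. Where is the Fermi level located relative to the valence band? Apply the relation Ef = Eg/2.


Step 1: For an intrinsic semiconductor, the Fermi level sits at midgap.
Step 2: Ef = Eg / 2 = 1.258 / 2 = 0.629 eV

0.629


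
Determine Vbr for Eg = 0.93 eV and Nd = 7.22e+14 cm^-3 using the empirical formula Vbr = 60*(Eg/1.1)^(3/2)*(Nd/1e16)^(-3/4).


Step 1: Eg/1.1 = 0.93/1.1 = 0.845455
Step 2: (Eg/1.1)^1.5 = 0.845455^1.5 = 0.777384
Step 3: (Nd/1e16)^(-0.75) = (0.0722)^(-0.75) = 7.179548
Step 4: Vbr = 60 * 0.777384 * 7.179548 = 334.9 V

334.9


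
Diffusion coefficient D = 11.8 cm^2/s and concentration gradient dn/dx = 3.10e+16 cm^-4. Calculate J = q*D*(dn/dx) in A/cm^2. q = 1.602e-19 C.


Step 1: J = q * D * (dn/dx)
Step 2: J = 1.602e-19 * 11.8 * 3.10e+16
Step 3: J = 5.86e-02 A/cm^2

5.86e-02


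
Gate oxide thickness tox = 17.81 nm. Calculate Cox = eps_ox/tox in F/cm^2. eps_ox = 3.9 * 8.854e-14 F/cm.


Step 1: eps_ox = 3.9 * 8.854e-14 = 3.45306e-13 F/cm
Step 2: tox in cm = 17.81 nm * 1e-7 = 1.7810e-06 cm
Step 3: Cox = 3.45306e-13 / 1.7810e-06 = 1.94e-07 F/cm^2

1.94e-07


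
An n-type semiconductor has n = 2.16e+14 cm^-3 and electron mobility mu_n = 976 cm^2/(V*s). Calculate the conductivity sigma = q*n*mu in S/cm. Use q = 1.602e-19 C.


Step 1: sigma = q * n * mu
Step 2: sigma = 1.602e-19 * 2.16e+14 * 976
Step 3: sigma = 3.377e-02 S/cm

3.377e-02


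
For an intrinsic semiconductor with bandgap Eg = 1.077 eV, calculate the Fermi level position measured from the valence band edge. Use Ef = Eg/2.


Step 1: For an intrinsic semiconductor, the Fermi level sits at midgap.
Step 2: Ef = Eg / 2 = 1.077 / 2 = 0.5385 eV

0.5385


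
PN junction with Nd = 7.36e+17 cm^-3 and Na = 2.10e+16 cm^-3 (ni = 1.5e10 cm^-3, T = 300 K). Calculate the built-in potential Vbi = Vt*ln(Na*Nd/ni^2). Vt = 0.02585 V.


Step 1: Compute Na*Nd/ni^2 = 2.10e+16 * 7.36e+17 / (1.5e10)^2 = 6.8693e+13
Step 2: ln(6.8693e+13) = 31.8607
Step 3: Vbi = 0.02585 * 31.8607 = 0.824 V

0.824


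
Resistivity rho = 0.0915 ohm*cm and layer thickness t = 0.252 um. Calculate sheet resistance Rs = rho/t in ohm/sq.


Step 1: Convert thickness to cm: t = 0.252 um = 2.5200e-05 cm
Step 2: Rs = rho / t = 0.0915 / 2.5200e-05
Step 3: Rs = 3631.0 ohm/sq

3631.0


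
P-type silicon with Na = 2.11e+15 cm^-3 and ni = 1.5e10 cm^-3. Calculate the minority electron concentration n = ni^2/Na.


Step 1: Majority hole concentration p ≈ Na = 2.11e+15 cm^-3
Step 2: n = ni^2 / Na = (1.5e10)^2 / 2.11e+15
Step 3: n = 1.07e+05 cm^-3

1.07e+05


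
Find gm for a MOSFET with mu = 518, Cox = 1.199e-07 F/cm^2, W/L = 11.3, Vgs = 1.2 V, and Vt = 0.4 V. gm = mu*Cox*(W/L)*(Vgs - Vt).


Step 1: Vov = Vgs - Vt = 1.2 - 0.4 = 0.8 V
Step 2: gm = mu * Cox * (W/L) * Vov
Step 3: gm = 518 * 1.199e-07 * 11.3 * 0.8 = 5.61e-04 S

5.61e-04


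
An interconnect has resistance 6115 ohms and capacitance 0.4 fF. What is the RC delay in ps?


Step 1: tau = R * C
Step 2: tau = 6115 * 0.4 fF = 6115 * 4.0e-16 F
Step 3: tau = 2.446e-12 s = 2.446 ps

2.446


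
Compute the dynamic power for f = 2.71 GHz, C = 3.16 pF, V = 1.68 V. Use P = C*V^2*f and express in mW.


Step 1: V^2 = 1.68^2 = 2.8224 V^2
Step 2: P = C*V^2*f = 3.16e-12 F * 2.8224 * 2.71e9 Hz
Step 3: P = 2.416990464e-02 W
Step 4: P = 24.17 mW

24.17


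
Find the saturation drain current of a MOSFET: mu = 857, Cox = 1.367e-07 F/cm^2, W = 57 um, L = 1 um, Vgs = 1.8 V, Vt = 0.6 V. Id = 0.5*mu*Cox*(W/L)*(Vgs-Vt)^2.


Step 1: Overdrive voltage Vov = Vgs - Vt = 1.8 - 0.6 = 1.2 V
Step 2: W/L = 57/1 = 57
Step 3: Id = 0.5 * 857 * 1.367e-07 * 57 * 1.2^2
Step 4: Id = 4.81e-03 A

4.81e-03


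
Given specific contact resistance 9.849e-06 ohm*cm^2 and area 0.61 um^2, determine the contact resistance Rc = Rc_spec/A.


Step 1: Convert area to cm^2: 0.61 um^2 = 6.1000e-09 cm^2
Step 2: Rc = Rc_spec / A = 9.849e-06 / 6.1000e-09
Step 3: Rc = 1.61e+03 ohms

1.61e+03


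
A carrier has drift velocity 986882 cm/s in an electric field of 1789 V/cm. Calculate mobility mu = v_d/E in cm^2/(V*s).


Step 1: mu = v_d / E
Step 2: mu = 986882 / 1789
Step 3: mu = 551.64 cm^2/(V*s)

551.64


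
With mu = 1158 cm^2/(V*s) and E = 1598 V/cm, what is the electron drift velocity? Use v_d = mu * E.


Step 1: v_d = mu * E
Step 2: v_d = 1158 * 1598 = 1850484
Step 3: v_d = 1.85e+06 cm/s

1.85e+06


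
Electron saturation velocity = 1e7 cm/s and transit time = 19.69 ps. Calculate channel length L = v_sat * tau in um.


Step 1: tau in seconds = 19.69 ps * 1e-12 = 1.9690e-11 s
Step 2: L = v_sat * tau = 1e7 * 1.9690e-11 = 1.9690e-04 cm
Step 3: L in um = 1.9690e-04 * 1e4 = 1.969 um

1.969


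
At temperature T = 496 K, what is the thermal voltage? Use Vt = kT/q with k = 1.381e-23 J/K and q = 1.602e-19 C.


Step 1: kT = 1.381e-23 * 496 = 6.84976e-21 J
Step 2: Vt = kT/q = 6.84976e-21 / 1.602e-19
Step 3: Vt = 0.04276 V

0.04276


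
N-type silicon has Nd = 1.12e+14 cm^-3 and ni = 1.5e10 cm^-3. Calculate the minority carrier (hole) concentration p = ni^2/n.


Step 1: Since Nd >> ni, n ≈ Nd = 1.12e+14 cm^-3
Step 2: p = ni^2 / n = (1.5e10)^2 / 1.12e+14
Step 3: p = 2.25e20 / 1.12e+14 = 2.01e+06 cm^-3

2.01e+06


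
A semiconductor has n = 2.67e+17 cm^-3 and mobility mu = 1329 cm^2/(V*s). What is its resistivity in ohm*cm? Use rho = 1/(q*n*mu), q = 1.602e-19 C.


Step 1: sigma = q * n * mu = 1.602e-19 * 2.67e+17 * 1329 = 5.68458e+01 S/cm
Step 2: rho = 1 / sigma = 1 / 5.68458e+01 = 0.01759 ohm*cm

0.01759


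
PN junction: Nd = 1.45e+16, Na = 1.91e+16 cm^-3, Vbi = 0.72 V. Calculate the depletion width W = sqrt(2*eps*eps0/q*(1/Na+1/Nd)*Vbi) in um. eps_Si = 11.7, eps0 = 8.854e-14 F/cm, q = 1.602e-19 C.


Step 1: 1/Na + 1/Nd = 1/1.91e+16 + 1/1.45e+16 = 1.21322e-16
Step 2: 2*eps*eps0/q = 2*11.7*8.854e-14/1.602e-19 = 1.293281e+07
Step 3: W^2 = 1.293281e+07 * 1.21322e-16 * 0.72 = 1.12970e-09
Step 4: W = sqrt(1.12970e-09) = 3.361e-05 cm = 0.3361 um

0.3361


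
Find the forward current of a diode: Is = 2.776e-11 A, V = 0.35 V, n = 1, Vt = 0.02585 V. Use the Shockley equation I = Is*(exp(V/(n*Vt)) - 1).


Step 1: V/(n*Vt) = 0.35/(1*0.02585) = 13.5397
Step 2: exp(13.5397) = 7.5896e+05
Step 3: I = 2.776e-11 * (7.5896e+05 - 1) = 2.11e-05 A

2.11e-05


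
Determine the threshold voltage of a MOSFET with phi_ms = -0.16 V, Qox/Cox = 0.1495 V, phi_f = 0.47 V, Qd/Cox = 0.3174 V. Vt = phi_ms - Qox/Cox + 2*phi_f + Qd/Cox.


Step 1: Vt = phi_ms - Qox/Cox + 2*phi_f + Qd/Cox
Step 2: Vt = -0.16 - 0.1495 + 2*0.47 + 0.3174
Step 3: Vt = -0.16 - 0.1495 + 0.94 + 0.3174
Step 4: Vt = 0.9479 V

0.9479


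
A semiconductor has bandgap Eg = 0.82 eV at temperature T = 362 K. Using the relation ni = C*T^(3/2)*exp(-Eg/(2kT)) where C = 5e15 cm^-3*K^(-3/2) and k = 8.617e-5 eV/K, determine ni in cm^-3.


Step 1: Compute kT = 8.617e-5 * 362 = 0.03119354 eV
Step 2: Exponent = -Eg/(2kT) = -0.82/(2*0.03119354) = -13.14375
Step 3: T^(3/2) = 362^1.5 = 6887.52
Step 4: ni = 5e15 * 6887.52 * exp(-13.14375) = 6.74e+13 cm^-3

6.74e+13


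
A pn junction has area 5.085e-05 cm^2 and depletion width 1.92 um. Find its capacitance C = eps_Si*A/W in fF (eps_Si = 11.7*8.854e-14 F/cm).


Step 1: eps_Si = 11.7 * 8.854e-14 = 1.035918e-12 F/cm
Step 2: W in cm = 1.92 * 1e-4 = 1.92e-04 cm
Step 3: C = 1.035918e-12 * 5.085e-05 / 1.92e-04 = 2.743564e-13 F
Step 4: C = 274.36 fF

274.36


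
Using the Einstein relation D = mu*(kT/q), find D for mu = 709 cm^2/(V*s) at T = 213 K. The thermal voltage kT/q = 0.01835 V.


Step 1: D = mu * (kT/q)
Step 2: D = 709 * 0.01835
Step 3: D = 13.01 cm^2/s

13.01


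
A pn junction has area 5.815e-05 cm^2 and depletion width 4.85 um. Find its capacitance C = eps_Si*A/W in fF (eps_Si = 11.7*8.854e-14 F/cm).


Step 1: eps_Si = 11.7 * 8.854e-14 = 1.035918e-12 F/cm
Step 2: W in cm = 4.85 * 1e-4 = 4.85e-04 cm
Step 3: C = 1.035918e-12 * 5.815e-05 / 4.85e-04 = 1.242034e-13 F
Step 4: C = 124.2 fF

124.2


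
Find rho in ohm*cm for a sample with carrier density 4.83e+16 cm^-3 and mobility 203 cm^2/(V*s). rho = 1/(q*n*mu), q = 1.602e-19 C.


Step 1: sigma = q * n * mu = 1.602e-19 * 4.83e+16 * 203 = 1.57074e+00 S/cm
Step 2: rho = 1 / sigma = 1 / 1.57074e+00 = 0.6366 ohm*cm

0.6366


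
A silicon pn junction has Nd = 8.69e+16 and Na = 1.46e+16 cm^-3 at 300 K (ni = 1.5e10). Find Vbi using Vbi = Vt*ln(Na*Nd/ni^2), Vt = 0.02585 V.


Step 1: Compute Na*Nd/ni^2 = 1.46e+16 * 8.69e+16 / (1.5e10)^2 = 5.6388e+12
Step 2: ln(5.6388e+12) = 29.3607
Step 3: Vbi = 0.02585 * 29.3607 = 0.759 V

0.759


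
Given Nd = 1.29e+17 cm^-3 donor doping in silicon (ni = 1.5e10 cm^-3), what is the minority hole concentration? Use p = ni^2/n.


Step 1: Since Nd >> ni, n ≈ Nd = 1.29e+17 cm^-3
Step 2: p = ni^2 / n = (1.5e10)^2 / 1.29e+17
Step 3: p = 2.25e20 / 1.29e+17 = 1.74e+03 cm^-3

1.74e+03


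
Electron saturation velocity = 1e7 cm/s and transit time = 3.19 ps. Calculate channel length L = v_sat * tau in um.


Step 1: tau in seconds = 3.19 ps * 1e-12 = 3.1900e-12 s
Step 2: L = v_sat * tau = 1e7 * 3.1900e-12 = 3.1900e-05 cm
Step 3: L in um = 3.1900e-05 * 1e4 = 0.319 um

0.319


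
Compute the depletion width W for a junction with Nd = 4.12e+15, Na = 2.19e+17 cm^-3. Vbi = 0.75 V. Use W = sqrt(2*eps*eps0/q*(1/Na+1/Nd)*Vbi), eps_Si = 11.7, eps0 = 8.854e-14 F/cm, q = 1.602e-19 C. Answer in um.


Step 1: 1/Na + 1/Nd = 1/2.19e+17 + 1/4.12e+15 = 2.47285e-16
Step 2: 2*eps*eps0/q = 2*11.7*8.854e-14/1.602e-19 = 1.293281e+07
Step 3: W^2 = 1.293281e+07 * 2.47285e-16 * 0.75 = 2.39857e-09
Step 4: W = sqrt(2.39857e-09) = 4.898e-05 cm = 0.4898 um

0.4898


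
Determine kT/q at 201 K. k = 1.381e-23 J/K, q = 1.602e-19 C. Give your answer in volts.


Step 1: kT = 1.381e-23 * 201 = 2.77581e-21 J
Step 2: Vt = kT/q = 2.77581e-21 / 1.602e-19
Step 3: Vt = 0.01733 V

0.01733


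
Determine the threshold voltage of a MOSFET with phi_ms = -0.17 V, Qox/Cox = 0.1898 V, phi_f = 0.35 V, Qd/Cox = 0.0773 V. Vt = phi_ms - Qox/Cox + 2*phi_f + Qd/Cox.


Step 1: Vt = phi_ms - Qox/Cox + 2*phi_f + Qd/Cox
Step 2: Vt = -0.17 - 0.1898 + 2*0.35 + 0.0773
Step 3: Vt = -0.17 - 0.1898 + 0.7 + 0.0773
Step 4: Vt = 0.4175 V

0.4175


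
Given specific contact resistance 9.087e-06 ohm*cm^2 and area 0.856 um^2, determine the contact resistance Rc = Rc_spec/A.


Step 1: Convert area to cm^2: 0.856 um^2 = 8.5600e-09 cm^2
Step 2: Rc = Rc_spec / A = 9.087e-06 / 8.5600e-09
Step 3: Rc = 1.06e+03 ohms

1.06e+03


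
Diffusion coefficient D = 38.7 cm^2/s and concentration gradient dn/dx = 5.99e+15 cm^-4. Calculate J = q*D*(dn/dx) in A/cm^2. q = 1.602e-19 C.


Step 1: J = q * D * (dn/dx)
Step 2: J = 1.602e-19 * 38.7 * 5.99e+15
Step 3: J = 3.71e-02 A/cm^2

3.71e-02


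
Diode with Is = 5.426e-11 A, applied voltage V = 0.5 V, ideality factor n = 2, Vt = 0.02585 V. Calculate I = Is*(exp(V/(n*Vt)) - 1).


Step 1: V/(n*Vt) = 0.5/(2*0.02585) = 9.6712
Step 2: exp(9.6712) = 1.5854e+04
Step 3: I = 5.426e-11 * (1.5854e+04 - 1) = 8.60e-07 A

8.60e-07


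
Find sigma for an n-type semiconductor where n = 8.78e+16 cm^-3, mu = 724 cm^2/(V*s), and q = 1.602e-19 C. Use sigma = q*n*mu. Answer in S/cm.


Step 1: sigma = q * n * mu
Step 2: sigma = 1.602e-19 * 8.78e+16 * 724
Step 3: sigma = 1.018e+01 S/cm

1.018e+01


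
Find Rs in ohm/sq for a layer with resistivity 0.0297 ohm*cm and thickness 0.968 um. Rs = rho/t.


Step 1: Convert thickness to cm: t = 0.968 um = 9.6800e-05 cm
Step 2: Rs = rho / t = 0.0297 / 9.6800e-05
Step 3: Rs = 306.8 ohm/sq

306.8


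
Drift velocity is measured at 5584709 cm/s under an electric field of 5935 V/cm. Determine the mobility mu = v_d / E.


Step 1: mu = v_d / E
Step 2: mu = 5584709 / 5935
Step 3: mu = 940.98 cm^2/(V*s)

940.98


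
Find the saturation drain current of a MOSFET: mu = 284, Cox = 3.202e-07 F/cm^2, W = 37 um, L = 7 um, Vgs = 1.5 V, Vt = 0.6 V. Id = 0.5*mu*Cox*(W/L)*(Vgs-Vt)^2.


Step 1: Overdrive voltage Vov = Vgs - Vt = 1.5 - 0.6 = 0.9 V
Step 2: W/L = 37/7 = 5.28571
Step 3: Id = 0.5 * 284 * 3.202e-07 * 5.28571 * 0.9^2
Step 4: Id = 1.95e-04 A

1.95e-04


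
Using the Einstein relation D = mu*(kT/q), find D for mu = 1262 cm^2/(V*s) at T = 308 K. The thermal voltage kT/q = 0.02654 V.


Step 1: D = mu * (kT/q)
Step 2: D = 1262 * 0.02654
Step 3: D = 33.49 cm^2/s

33.49


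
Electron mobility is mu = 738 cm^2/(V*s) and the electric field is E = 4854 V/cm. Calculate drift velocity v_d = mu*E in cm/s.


Step 1: v_d = mu * E
Step 2: v_d = 738 * 4854 = 3582252
Step 3: v_d = 3.58e+06 cm/s

3.58e+06


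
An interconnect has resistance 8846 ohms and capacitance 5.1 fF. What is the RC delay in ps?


Step 1: tau = R * C
Step 2: tau = 8846 * 5.1 fF = 8846 * 5.1e-15 F
Step 3: tau = 4.51146e-11 s = 45.1146 ps

45.1146


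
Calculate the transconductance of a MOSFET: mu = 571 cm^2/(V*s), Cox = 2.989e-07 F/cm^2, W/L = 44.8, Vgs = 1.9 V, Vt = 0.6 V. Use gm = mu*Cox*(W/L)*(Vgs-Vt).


Step 1: Vov = Vgs - Vt = 1.9 - 0.6 = 1.3 V
Step 2: gm = mu * Cox * (W/L) * Vov
Step 3: gm = 571 * 2.989e-07 * 44.8 * 1.3 = 9.94e-03 S

9.94e-03


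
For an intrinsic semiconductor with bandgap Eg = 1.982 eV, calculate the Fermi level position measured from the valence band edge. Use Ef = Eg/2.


Step 1: For an intrinsic semiconductor, the Fermi level sits at midgap.
Step 2: Ef = Eg / 2 = 1.982 / 2 = 0.991 eV

0.991


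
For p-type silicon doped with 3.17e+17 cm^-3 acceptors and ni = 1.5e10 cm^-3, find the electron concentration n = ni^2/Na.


Step 1: Majority hole concentration p ≈ Na = 3.17e+17 cm^-3
Step 2: n = ni^2 / Na = (1.5e10)^2 / 3.17e+17
Step 3: n = 7.10e+02 cm^-3

7.10e+02


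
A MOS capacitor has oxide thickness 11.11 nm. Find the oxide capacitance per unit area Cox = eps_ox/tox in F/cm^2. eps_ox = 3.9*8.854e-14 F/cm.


Step 1: eps_ox = 3.9 * 8.854e-14 = 3.45306e-13 F/cm
Step 2: tox in cm = 11.11 nm * 1e-7 = 1.1110e-06 cm
Step 3: Cox = 3.45306e-13 / 1.1110e-06 = 3.11e-07 F/cm^2

3.11e-07


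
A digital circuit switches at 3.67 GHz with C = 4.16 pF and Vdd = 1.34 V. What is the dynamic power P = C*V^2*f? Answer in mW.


Step 1: V^2 = 1.34^2 = 1.7956 V^2
Step 2: P = C*V^2*f = 4.16e-12 F * 1.7956 * 3.67e9 Hz
Step 3: P = 2.741378432e-02 W
Step 4: P = 27.414 mW

27.414


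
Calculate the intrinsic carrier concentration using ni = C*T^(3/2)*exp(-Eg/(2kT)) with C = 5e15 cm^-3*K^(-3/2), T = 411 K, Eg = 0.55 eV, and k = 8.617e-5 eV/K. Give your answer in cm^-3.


Step 1: Compute kT = 8.617e-5 * 411 = 0.03541587 eV
Step 2: Exponent = -Eg/(2kT) = -0.55/(2*0.03541587) = -7.76488
Step 3: T^(3/2) = 411^1.5 = 8332.26
Step 4: ni = 5e15 * 8332.26 * exp(-7.76488) = 1.77e+16 cm^-3

1.77e+16


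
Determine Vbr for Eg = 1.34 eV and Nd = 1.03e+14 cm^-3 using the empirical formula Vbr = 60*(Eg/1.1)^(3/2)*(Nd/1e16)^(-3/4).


Step 1: Eg/1.1 = 1.34/1.1 = 1.218182
Step 2: (Eg/1.1)^1.5 = 1.218182^1.5 = 1.344523
Step 3: (Nd/1e16)^(-0.75) = (0.0103)^(-0.75) = 30.929442
Step 4: Vbr = 60 * 1.344523 * 30.929442 = 2495.1 V

2495.1


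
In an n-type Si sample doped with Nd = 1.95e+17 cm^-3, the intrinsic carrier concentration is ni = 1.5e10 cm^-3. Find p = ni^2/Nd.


Step 1: Since Nd >> ni, n ≈ Nd = 1.95e+17 cm^-3
Step 2: p = ni^2 / n = (1.5e10)^2 / 1.95e+17
Step 3: p = 2.25e20 / 1.95e+17 = 1.15e+03 cm^-3

1.15e+03


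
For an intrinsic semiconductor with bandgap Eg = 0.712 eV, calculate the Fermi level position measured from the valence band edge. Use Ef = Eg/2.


Step 1: For an intrinsic semiconductor, the Fermi level sits at midgap.
Step 2: Ef = Eg / 2 = 0.712 / 2 = 0.356 eV

0.356


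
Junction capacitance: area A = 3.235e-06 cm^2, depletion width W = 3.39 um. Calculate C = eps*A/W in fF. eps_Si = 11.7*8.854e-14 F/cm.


Step 1: eps_Si = 11.7 * 8.854e-14 = 1.035918e-12 F/cm
Step 2: W in cm = 3.39 * 1e-4 = 3.39e-04 cm
Step 3: C = 1.035918e-12 * 3.235e-06 / 3.39e-04 = 9.885530e-15 F
Step 4: C = 9.89 fF

9.89


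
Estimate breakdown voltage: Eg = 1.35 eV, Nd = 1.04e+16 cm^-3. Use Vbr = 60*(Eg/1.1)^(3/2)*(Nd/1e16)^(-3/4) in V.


Step 1: Eg/1.1 = 1.35/1.1 = 1.227273
Step 2: (Eg/1.1)^1.5 = 1.227273^1.5 = 1.359602
Step 3: (Nd/1e16)^(-0.75) = (1.04)^(-0.75) = 0.971013
Step 4: Vbr = 60 * 1.359602 * 0.971013 = 79.2 V

79.2


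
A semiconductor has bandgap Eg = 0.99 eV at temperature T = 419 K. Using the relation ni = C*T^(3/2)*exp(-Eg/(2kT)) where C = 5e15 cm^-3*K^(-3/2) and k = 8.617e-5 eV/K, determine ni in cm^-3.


Step 1: Compute kT = 8.617e-5 * 419 = 0.03610523 eV
Step 2: Exponent = -Eg/(2kT) = -0.99/(2*0.03610523) = -13.70993
Step 3: T^(3/2) = 419^1.5 = 8576.72
Step 4: ni = 5e15 * 8576.72 * exp(-13.70993) = 4.77e+13 cm^-3

4.77e+13


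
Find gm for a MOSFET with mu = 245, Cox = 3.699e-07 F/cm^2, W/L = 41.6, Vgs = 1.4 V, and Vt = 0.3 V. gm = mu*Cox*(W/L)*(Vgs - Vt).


Step 1: Vov = Vgs - Vt = 1.4 - 0.3 = 1.1 V
Step 2: gm = mu * Cox * (W/L) * Vov
Step 3: gm = 245 * 3.699e-07 * 41.6 * 1.1 = 4.15e-03 S

4.15e-03


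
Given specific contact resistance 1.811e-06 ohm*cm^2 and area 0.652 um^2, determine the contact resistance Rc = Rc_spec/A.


Step 1: Convert area to cm^2: 0.652 um^2 = 6.5200e-09 cm^2
Step 2: Rc = Rc_spec / A = 1.811e-06 / 6.5200e-09
Step 3: Rc = 2.78e+02 ohms

2.78e+02


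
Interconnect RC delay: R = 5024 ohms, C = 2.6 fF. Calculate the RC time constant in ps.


Step 1: tau = R * C
Step 2: tau = 5024 * 2.6 fF = 5024 * 2.6e-15 F
Step 3: tau = 1.30624e-11 s = 13.0624 ps

13.0624


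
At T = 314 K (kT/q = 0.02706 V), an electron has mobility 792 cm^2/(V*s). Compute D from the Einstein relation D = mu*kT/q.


Step 1: D = mu * (kT/q)
Step 2: D = 792 * 0.02706
Step 3: D = 21.43 cm^2/s

21.43


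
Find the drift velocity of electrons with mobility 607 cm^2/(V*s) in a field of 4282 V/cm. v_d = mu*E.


Step 1: v_d = mu * E
Step 2: v_d = 607 * 4282 = 2599174
Step 3: v_d = 2.60e+06 cm/s

2.60e+06


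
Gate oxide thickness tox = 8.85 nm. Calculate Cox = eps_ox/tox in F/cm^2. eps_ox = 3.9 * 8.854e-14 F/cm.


Step 1: eps_ox = 3.9 * 8.854e-14 = 3.45306e-13 F/cm
Step 2: tox in cm = 8.85 nm * 1e-7 = 8.8500e-07 cm
Step 3: Cox = 3.45306e-13 / 8.8500e-07 = 3.90e-07 F/cm^2

3.90e-07


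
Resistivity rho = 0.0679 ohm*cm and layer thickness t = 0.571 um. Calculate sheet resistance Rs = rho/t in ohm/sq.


Step 1: Convert thickness to cm: t = 0.571 um = 5.7100e-05 cm
Step 2: Rs = rho / t = 0.0679 / 5.7100e-05
Step 3: Rs = 1189.1 ohm/sq

1189.1


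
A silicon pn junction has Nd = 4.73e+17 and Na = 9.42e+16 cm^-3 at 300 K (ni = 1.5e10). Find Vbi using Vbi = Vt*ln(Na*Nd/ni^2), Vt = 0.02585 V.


Step 1: Compute Na*Nd/ni^2 = 9.42e+16 * 4.73e+17 / (1.5e10)^2 = 1.9803e+14
Step 2: ln(1.9803e+14) = 32.9194
Step 3: Vbi = 0.02585 * 32.9194 = 0.851 V

0.851


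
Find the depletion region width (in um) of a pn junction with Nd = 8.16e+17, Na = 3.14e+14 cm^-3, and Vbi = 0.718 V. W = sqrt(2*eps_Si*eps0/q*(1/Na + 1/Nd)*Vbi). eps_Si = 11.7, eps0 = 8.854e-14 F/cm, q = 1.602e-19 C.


Step 1: 1/Na + 1/Nd = 1/3.14e+14 + 1/8.16e+17 = 3.18594e-15
Step 2: 2*eps*eps0/q = 2*11.7*8.854e-14/1.602e-19 = 1.293281e+07
Step 3: W^2 = 1.293281e+07 * 3.18594e-15 * 0.718 = 2.95839e-08
Step 4: W = sqrt(2.95839e-08) = 1.720e-04 cm = 1.72 um

1.72


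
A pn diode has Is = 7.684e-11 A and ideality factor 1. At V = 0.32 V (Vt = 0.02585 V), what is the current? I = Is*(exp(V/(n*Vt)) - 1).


Step 1: V/(n*Vt) = 0.32/(1*0.02585) = 12.3791
Step 2: exp(12.3791) = 2.3778e+05
Step 3: I = 7.684e-11 * (2.3778e+05 - 1) = 1.83e-05 A

1.83e-05


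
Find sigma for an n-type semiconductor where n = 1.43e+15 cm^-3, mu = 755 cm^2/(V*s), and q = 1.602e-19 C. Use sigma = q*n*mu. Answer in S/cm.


Step 1: sigma = q * n * mu
Step 2: sigma = 1.602e-19 * 1.43e+15 * 755
Step 3: sigma = 1.730e-01 S/cm

1.730e-01


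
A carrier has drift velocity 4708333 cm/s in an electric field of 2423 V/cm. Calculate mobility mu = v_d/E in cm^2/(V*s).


Step 1: mu = v_d / E
Step 2: mu = 4708333 / 2423
Step 3: mu = 1943.18 cm^2/(V*s)

1943.18


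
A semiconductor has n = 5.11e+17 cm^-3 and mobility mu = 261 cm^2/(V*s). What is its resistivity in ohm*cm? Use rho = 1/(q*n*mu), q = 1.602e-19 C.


Step 1: sigma = q * n * mu = 1.602e-19 * 5.11e+17 * 261 = 2.13660e+01 S/cm
Step 2: rho = 1 / sigma = 1 / 2.13660e+01 = 0.0468 ohm*cm

0.0468


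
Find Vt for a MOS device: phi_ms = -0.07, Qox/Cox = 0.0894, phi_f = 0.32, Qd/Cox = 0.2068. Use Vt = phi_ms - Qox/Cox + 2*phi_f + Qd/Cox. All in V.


Step 1: Vt = phi_ms - Qox/Cox + 2*phi_f + Qd/Cox
Step 2: Vt = -0.07 - 0.0894 + 2*0.32 + 0.2068
Step 3: Vt = -0.07 - 0.0894 + 0.64 + 0.2068
Step 4: Vt = 0.6874 V

0.6874


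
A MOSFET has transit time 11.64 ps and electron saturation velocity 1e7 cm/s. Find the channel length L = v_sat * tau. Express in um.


Step 1: tau in seconds = 11.64 ps * 1e-12 = 1.1640e-11 s
Step 2: L = v_sat * tau = 1e7 * 1.1640e-11 = 1.1640e-04 cm
Step 3: L in um = 1.1640e-04 * 1e4 = 1.164 um

1.164


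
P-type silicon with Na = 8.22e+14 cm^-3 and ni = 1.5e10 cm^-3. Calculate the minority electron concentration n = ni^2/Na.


Step 1: Majority hole concentration p ≈ Na = 8.22e+14 cm^-3
Step 2: n = ni^2 / Na = (1.5e10)^2 / 8.22e+14
Step 3: n = 2.74e+05 cm^-3

2.74e+05


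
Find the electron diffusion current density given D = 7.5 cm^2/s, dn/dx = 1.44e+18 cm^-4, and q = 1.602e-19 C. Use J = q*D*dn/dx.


Step 1: J = q * D * (dn/dx)
Step 2: J = 1.602e-19 * 7.5 * 1.44e+18
Step 3: J = 1.73e+00 A/cm^2

1.73e+00


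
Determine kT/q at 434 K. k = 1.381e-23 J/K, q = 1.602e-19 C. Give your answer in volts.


Step 1: kT = 1.381e-23 * 434 = 5.99354e-21 J
Step 2: Vt = kT/q = 5.99354e-21 / 1.602e-19
Step 3: Vt = 0.03741 V

0.03741


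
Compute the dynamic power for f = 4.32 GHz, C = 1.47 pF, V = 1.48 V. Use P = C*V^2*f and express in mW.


Step 1: V^2 = 1.48^2 = 2.1904 V^2
Step 2: P = C*V^2*f = 1.47e-12 F * 2.1904 * 4.32e9 Hz
Step 3: P = 1.390991616e-02 W
Step 4: P = 13.91 mW

13.91


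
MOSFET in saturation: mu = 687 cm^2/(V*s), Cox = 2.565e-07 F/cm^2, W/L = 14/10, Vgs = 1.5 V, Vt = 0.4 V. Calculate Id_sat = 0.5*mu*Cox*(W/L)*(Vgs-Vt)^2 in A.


Step 1: Overdrive voltage Vov = Vgs - Vt = 1.5 - 0.4 = 1.1 V
Step 2: W/L = 14/10 = 1.4
Step 3: Id = 0.5 * 687 * 2.565e-07 * 1.4 * 1.1^2
Step 4: Id = 1.49e-04 A

1.49e-04


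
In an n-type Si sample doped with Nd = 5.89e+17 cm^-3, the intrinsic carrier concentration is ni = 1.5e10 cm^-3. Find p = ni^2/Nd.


Step 1: Since Nd >> ni, n ≈ Nd = 5.89e+17 cm^-3
Step 2: p = ni^2 / n = (1.5e10)^2 / 5.89e+17
Step 3: p = 2.25e20 / 5.89e+17 = 3.82e+02 cm^-3

3.82e+02


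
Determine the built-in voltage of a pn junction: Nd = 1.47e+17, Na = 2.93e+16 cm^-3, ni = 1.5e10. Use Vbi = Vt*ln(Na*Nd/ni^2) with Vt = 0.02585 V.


Step 1: Compute Na*Nd/ni^2 = 2.93e+16 * 1.47e+17 / (1.5e10)^2 = 1.9143e+13
Step 2: ln(1.9143e+13) = 30.5830
Step 3: Vbi = 0.02585 * 30.5830 = 0.791 V

0.791


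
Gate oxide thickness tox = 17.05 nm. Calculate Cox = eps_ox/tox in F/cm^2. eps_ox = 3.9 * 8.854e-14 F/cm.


Step 1: eps_ox = 3.9 * 8.854e-14 = 3.45306e-13 F/cm
Step 2: tox in cm = 17.05 nm * 1e-7 = 1.7050e-06 cm
Step 3: Cox = 3.45306e-13 / 1.7050e-06 = 2.03e-07 F/cm^2

2.03e-07


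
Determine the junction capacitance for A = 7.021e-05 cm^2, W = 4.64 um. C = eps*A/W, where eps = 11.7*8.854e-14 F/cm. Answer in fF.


Step 1: eps_Si = 11.7 * 8.854e-14 = 1.035918e-12 F/cm
Step 2: W in cm = 4.64 * 1e-4 = 4.64e-04 cm
Step 3: C = 1.035918e-12 * 7.021e-05 / 4.64e-04 = 1.567496e-13 F
Step 4: C = 156.75 fF

156.75


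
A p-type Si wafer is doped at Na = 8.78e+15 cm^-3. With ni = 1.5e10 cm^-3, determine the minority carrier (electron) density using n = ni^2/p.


Step 1: Majority hole concentration p ≈ Na = 8.78e+15 cm^-3
Step 2: n = ni^2 / Na = (1.5e10)^2 / 8.78e+15
Step 3: n = 2.56e+04 cm^-3

2.56e+04


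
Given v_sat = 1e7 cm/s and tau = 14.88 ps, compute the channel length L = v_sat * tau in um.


Step 1: tau in seconds = 14.88 ps * 1e-12 = 1.4880e-11 s
Step 2: L = v_sat * tau = 1e7 * 1.4880e-11 = 1.4880e-04 cm
Step 3: L in um = 1.4880e-04 * 1e4 = 1.488 um

1.488


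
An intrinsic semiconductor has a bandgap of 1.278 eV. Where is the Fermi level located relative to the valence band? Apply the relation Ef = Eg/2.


Step 1: For an intrinsic semiconductor, the Fermi level sits at midgap.
Step 2: Ef = Eg / 2 = 1.278 / 2 = 0.639 eV

0.639


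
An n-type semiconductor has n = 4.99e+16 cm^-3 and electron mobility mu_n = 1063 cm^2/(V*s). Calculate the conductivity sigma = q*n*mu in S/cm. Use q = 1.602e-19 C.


Step 1: sigma = q * n * mu
Step 2: sigma = 1.602e-19 * 4.99e+16 * 1063
Step 3: sigma = 8.498e+00 S/cm

8.498e+00


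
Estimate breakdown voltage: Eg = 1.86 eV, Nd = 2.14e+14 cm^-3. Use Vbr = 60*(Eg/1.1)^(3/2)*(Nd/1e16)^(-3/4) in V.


Step 1: Eg/1.1 = 1.86/1.1 = 1.690909
Step 2: (Eg/1.1)^1.5 = 1.690909^1.5 = 2.198773
Step 3: (Nd/1e16)^(-0.75) = (0.0214)^(-0.75) = 17.872680
Step 4: Vbr = 60 * 2.198773 * 17.872680 = 2357.9 V

2357.9


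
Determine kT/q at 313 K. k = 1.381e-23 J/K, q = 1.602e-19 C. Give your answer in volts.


Step 1: kT = 1.381e-23 * 313 = 4.32253e-21 J
Step 2: Vt = kT/q = 4.32253e-21 / 1.602e-19
Step 3: Vt = 0.02698 V

0.02698


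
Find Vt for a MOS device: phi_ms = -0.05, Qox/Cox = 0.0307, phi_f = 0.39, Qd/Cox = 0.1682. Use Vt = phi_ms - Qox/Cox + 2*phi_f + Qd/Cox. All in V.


Step 1: Vt = phi_ms - Qox/Cox + 2*phi_f + Qd/Cox
Step 2: Vt = -0.05 - 0.0307 + 2*0.39 + 0.1682
Step 3: Vt = -0.05 - 0.0307 + 0.78 + 0.1682
Step 4: Vt = 0.8675 V

0.8675


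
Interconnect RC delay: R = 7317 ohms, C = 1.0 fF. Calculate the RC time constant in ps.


Step 1: tau = R * C
Step 2: tau = 7317 * 1.0 fF = 7317 * 1.0e-15 F
Step 3: tau = 7.317e-12 s = 7.317 ps

7.317


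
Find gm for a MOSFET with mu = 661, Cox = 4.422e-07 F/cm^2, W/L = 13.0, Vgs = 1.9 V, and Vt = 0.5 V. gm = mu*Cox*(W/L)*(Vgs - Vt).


Step 1: Vov = Vgs - Vt = 1.9 - 0.5 = 1.4 V
Step 2: gm = mu * Cox * (W/L) * Vov
Step 3: gm = 661 * 4.422e-07 * 13.0 * 1.4 = 5.32e-03 S

5.32e-03


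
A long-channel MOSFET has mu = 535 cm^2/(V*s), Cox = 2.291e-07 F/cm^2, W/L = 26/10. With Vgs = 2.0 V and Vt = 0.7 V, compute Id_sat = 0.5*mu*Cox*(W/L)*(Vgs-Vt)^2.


Step 1: Overdrive voltage Vov = Vgs - Vt = 2.0 - 0.7 = 1.3 V
Step 2: W/L = 26/10 = 2.6
Step 3: Id = 0.5 * 535 * 2.291e-07 * 2.6 * 1.3^2
Step 4: Id = 2.69e-04 A

2.69e-04


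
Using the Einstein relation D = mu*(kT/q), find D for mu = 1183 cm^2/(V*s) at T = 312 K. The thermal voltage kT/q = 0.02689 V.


Step 1: D = mu * (kT/q)
Step 2: D = 1183 * 0.02689
Step 3: D = 31.81 cm^2/s

31.81


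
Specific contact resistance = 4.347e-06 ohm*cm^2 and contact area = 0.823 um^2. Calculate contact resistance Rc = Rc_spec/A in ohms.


Step 1: Convert area to cm^2: 0.823 um^2 = 8.2300e-09 cm^2
Step 2: Rc = Rc_spec / A = 4.347e-06 / 8.2300e-09
Step 3: Rc = 5.28e+02 ohms

5.28e+02


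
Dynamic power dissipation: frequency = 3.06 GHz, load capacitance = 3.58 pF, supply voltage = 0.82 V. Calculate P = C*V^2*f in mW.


Step 1: V^2 = 0.82^2 = 0.6724 V^2
Step 2: P = C*V^2*f = 3.58e-12 F * 0.6724 * 3.06e9 Hz
Step 3: P = 7.36600752e-03 W
Step 4: P = 7.366 mW

7.366


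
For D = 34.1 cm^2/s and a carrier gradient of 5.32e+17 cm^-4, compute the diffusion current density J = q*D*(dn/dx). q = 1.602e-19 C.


Step 1: J = q * D * (dn/dx)
Step 2: J = 1.602e-19 * 34.1 * 5.32e+17
Step 3: J = 2.91e+00 A/cm^2

2.91e+00


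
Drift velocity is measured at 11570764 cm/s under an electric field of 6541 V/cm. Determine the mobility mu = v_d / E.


Step 1: mu = v_d / E
Step 2: mu = 11570764 / 6541
Step 3: mu = 1768.96 cm^2/(V*s)

1768.96


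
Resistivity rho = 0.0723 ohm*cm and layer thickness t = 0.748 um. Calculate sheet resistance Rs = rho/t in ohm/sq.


Step 1: Convert thickness to cm: t = 0.748 um = 7.4800e-05 cm
Step 2: Rs = rho / t = 0.0723 / 7.4800e-05
Step 3: Rs = 966.6 ohm/sq

966.6


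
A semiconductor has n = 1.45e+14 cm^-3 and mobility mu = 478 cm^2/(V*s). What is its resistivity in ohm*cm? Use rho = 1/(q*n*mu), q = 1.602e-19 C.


Step 1: sigma = q * n * mu = 1.602e-19 * 1.45e+14 * 478 = 1.11035e-02 S/cm
Step 2: rho = 1 / sigma = 1 / 1.11035e-02 = 90.06 ohm*cm

90.06


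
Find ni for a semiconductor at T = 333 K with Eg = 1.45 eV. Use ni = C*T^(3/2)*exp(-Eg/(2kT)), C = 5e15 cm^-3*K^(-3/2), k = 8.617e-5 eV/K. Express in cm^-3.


Step 1: Compute kT = 8.617e-5 * 333 = 0.02869461 eV
Step 2: Exponent = -Eg/(2kT) = -1.45/(2*0.02869461) = -25.26607
Step 3: T^(3/2) = 333^1.5 = 6076.68
Step 4: ni = 5e15 * 6076.68 * exp(-25.26607) = 3.23e+08 cm^-3

3.23e+08


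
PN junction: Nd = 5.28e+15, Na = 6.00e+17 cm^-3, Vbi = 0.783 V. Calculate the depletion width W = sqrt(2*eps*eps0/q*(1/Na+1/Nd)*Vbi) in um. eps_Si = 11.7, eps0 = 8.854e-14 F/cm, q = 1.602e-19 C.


Step 1: 1/Na + 1/Nd = 1/6.00e+17 + 1/5.28e+15 = 1.91061e-16
Step 2: 2*eps*eps0/q = 2*11.7*8.854e-14/1.602e-19 = 1.293281e+07
Step 3: W^2 = 1.293281e+07 * 1.91061e-16 * 0.783 = 1.93476e-09
Step 4: W = sqrt(1.93476e-09) = 4.399e-05 cm = 0.4399 um

0.4399


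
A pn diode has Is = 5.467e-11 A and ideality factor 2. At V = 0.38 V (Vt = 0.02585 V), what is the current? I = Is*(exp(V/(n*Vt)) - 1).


Step 1: V/(n*Vt) = 0.38/(2*0.02585) = 7.3501
Step 2: exp(7.3501) = 1.5564e+03
Step 3: I = 5.467e-11 * (1.5564e+03 - 1) = 8.50e-08 A

8.50e-08


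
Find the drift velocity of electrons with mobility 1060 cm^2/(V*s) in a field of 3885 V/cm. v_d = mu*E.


Step 1: v_d = mu * E
Step 2: v_d = 1060 * 3885 = 4118100
Step 3: v_d = 4.12e+06 cm/s

4.12e+06


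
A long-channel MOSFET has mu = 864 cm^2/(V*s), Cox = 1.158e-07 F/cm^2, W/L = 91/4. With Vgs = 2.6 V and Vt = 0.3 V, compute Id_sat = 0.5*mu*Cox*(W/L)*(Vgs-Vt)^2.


Step 1: Overdrive voltage Vov = Vgs - Vt = 2.6 - 0.3 = 2.3 V
Step 2: W/L = 91/4 = 22.75
Step 3: Id = 0.5 * 864 * 1.158e-07 * 22.75 * 2.3^2
Step 4: Id = 6.02e-03 A

6.02e-03


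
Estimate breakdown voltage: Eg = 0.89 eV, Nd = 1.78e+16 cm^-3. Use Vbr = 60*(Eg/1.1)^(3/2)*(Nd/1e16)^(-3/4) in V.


Step 1: Eg/1.1 = 0.89/1.1 = 0.809091
Step 2: (Eg/1.1)^1.5 = 0.809091^1.5 = 0.727773
Step 3: (Nd/1e16)^(-0.75) = (1.78)^(-0.75) = 0.648911
Step 4: Vbr = 60 * 0.727773 * 0.648911 = 28.3 V

28.3


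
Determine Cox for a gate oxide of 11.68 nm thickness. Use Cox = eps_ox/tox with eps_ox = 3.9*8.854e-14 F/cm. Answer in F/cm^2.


Step 1: eps_ox = 3.9 * 8.854e-14 = 3.45306e-13 F/cm
Step 2: tox in cm = 11.68 nm * 1e-7 = 1.1680e-06 cm
Step 3: Cox = 3.45306e-13 / 1.1680e-06 = 2.96e-07 F/cm^2

2.96e-07


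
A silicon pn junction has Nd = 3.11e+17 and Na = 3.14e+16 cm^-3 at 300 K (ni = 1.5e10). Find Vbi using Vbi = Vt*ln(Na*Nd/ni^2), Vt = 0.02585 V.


Step 1: Compute Na*Nd/ni^2 = 3.14e+16 * 3.11e+17 / (1.5e10)^2 = 4.3402e+13
Step 2: ln(4.3402e+13) = 31.4015
Step 3: Vbi = 0.02585 * 31.4015 = 0.812 V

0.812


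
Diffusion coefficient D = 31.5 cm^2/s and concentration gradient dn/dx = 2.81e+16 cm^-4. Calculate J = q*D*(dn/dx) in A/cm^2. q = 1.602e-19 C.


Step 1: J = q * D * (dn/dx)
Step 2: J = 1.602e-19 * 31.5 * 2.81e+16
Step 3: J = 1.42e-01 A/cm^2

1.42e-01


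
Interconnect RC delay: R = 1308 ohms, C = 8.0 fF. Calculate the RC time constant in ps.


Step 1: tau = R * C
Step 2: tau = 1308 * 8.0 fF = 1308 * 8.0e-15 F
Step 3: tau = 1.0464e-11 s = 10.464 ps

10.464


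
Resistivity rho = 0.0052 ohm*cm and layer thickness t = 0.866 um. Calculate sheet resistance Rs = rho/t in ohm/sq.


Step 1: Convert thickness to cm: t = 0.866 um = 8.6600e-05 cm
Step 2: Rs = rho / t = 0.0052 / 8.6600e-05
Step 3: Rs = 60.0 ohm/sq

60.0


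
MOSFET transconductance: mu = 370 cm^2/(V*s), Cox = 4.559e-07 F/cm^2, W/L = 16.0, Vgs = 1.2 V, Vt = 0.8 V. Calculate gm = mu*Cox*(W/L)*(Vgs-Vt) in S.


Step 1: Vov = Vgs - Vt = 1.2 - 0.8 = 0.4 V
Step 2: gm = mu * Cox * (W/L) * Vov
Step 3: gm = 370 * 4.559e-07 * 16.0 * 0.4 = 1.08e-03 S

1.08e-03


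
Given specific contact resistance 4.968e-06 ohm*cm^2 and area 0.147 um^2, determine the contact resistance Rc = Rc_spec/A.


Step 1: Convert area to cm^2: 0.147 um^2 = 1.4700e-09 cm^2
Step 2: Rc = Rc_spec / A = 4.968e-06 / 1.4700e-09
Step 3: Rc = 3.38e+03 ohms

3.38e+03


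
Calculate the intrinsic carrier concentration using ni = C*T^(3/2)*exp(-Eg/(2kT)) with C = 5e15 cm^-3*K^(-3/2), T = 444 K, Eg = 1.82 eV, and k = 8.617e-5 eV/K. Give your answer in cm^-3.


Step 1: Compute kT = 8.617e-5 * 444 = 0.03825948 eV
Step 2: Exponent = -Eg/(2kT) = -1.82/(2*0.03825948) = -23.78495
Step 3: T^(3/2) = 444^1.5 = 9355.66
Step 4: ni = 5e15 * 9355.66 * exp(-23.78495) = 2.19e+09 cm^-3

2.19e+09


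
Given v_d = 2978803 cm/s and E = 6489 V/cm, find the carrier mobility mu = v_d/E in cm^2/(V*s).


Step 1: mu = v_d / E
Step 2: mu = 2978803 / 6489
Step 3: mu = 459.05 cm^2/(V*s)

459.05


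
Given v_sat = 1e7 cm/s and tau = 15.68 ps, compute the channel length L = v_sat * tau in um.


Step 1: tau in seconds = 15.68 ps * 1e-12 = 1.5680e-11 s
Step 2: L = v_sat * tau = 1e7 * 1.5680e-11 = 1.5680e-04 cm
Step 3: L in um = 1.5680e-04 * 1e4 = 1.568 um

1.568
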